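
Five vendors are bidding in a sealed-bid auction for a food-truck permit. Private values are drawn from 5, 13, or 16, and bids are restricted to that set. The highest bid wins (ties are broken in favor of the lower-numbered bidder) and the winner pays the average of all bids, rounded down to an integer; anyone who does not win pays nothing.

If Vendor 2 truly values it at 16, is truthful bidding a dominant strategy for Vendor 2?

Consider the case where Vendor 1 bids 5, Vendor 3 bids 5, Vendor 4 bids 5 and Vendor 5 bids 5.
Truthful bid 16: wins, pays 7, utility 16 - 7 = 9.
Bid 13 instead: wins, pays 6, utility 16 - 6 = 10.
Since 10 > 9, bidding 13 is strictly better here, so truthful bidding is not dominant.

No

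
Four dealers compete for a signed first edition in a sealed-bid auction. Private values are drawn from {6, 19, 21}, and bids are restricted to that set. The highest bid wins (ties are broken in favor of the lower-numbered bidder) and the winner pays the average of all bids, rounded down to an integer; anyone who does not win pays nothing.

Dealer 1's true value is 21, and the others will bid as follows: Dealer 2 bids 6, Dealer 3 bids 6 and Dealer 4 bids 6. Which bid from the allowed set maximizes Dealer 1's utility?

6

Bid 6: wins, pays 6, utility 21 - 6 = 15.
Bid 19: wins, pays 9, utility 21 - 9 = 12.
Bid 21: wins, pays 9, utility 21 - 9 = 12.
The best choice is 6 with utility 15.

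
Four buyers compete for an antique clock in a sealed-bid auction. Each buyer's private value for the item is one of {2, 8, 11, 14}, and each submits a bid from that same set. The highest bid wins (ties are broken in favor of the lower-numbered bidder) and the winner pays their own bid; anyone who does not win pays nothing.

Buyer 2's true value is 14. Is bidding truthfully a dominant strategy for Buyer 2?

No

Consider the case where Buyer 1 bids 2, Buyer 3 bids 2 and Buyer 4 bids 2.
Truthful bid 14: wins, pays 14, utility 14 - 14 = 0.
Bid 8 instead: wins, pays 8, utility 14 - 8 = 6.
Since 6 > 0, bidding 8 is strictly better here, so truthful bidding is not dominant.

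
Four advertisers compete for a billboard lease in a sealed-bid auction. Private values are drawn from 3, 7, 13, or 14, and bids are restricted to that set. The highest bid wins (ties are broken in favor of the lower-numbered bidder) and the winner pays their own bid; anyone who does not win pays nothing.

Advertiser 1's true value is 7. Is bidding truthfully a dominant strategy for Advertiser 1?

No

Consider the case where Advertiser 2 bids 3, Advertiser 3 bids 3 and Advertiser 4 bids 3.
Truthful bid 7: wins, pays 7, utility 7 - 7 = 0.
Bid 3 instead: wins, pays 3, utility 7 - 3 = 4.
Since 4 > 0, bidding 3 is strictly better here, so truthful bidding is not dominant.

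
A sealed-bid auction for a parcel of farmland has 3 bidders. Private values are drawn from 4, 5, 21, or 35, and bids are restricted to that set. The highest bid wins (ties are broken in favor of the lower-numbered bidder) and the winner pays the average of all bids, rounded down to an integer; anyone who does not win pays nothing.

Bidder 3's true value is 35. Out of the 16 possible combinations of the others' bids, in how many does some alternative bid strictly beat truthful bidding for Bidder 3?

4

Others bid (4, 4): truth gives 21; bid 5 gives 31 > 21. Violating.
Others bid (4, 5): truth gives 21; bid 21 gives 25 > 21. Violating.
Others bid (5, 4): truth gives 21; bid 21 gives 25 > 21. Violating.
Others bid (5, 5): truth gives 20; bid 21 gives 25 > 20. Violating.
Others bid (4, 21): truth gives 15; no alternative beats it.
Others bid (4, 35): truth gives 0; no alternative beats it.
(Checking all 16 profiles: 4 have a profitable deviation, 12 do not.)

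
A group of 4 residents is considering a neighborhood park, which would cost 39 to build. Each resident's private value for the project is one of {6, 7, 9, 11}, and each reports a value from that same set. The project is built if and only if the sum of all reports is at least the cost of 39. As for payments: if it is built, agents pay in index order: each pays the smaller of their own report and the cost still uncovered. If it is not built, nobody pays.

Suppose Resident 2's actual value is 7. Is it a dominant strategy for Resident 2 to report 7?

Consider the case where Resident 1 reports 11, Resident 3 reports 11 and Resident 4 reports 11.
Truthful report 7: project built, pays 7, utility 7 - 7 = 0.
Report 6 instead: project built, pays 6, utility 7 - 6 = 1.
Since 1 > 0, reporting 6 is strictly better here, so truthful reporting is not dominant.

No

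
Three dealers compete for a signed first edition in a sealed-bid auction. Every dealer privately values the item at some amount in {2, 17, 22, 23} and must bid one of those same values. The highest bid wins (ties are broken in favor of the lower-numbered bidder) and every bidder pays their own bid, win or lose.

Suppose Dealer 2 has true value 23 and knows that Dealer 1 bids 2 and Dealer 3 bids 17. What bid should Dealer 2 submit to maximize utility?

17

Bid 2: loses but pays 2, utility -2.
Bid 17: wins, pays 17, utility 23 - 17 = 6.
Bid 22: wins, pays 22, utility 23 - 22 = 1.
Bid 23: wins, pays 23, utility 23 - 23 = 0.
The best choice is 17 with utility 6.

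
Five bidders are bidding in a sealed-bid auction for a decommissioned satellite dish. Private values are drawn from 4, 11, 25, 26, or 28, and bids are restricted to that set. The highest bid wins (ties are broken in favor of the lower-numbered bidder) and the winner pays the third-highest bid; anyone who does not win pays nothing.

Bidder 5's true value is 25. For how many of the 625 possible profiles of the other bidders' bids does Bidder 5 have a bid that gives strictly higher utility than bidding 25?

Others bid (4, 4, 4, 25): truth gives 0; bid 26 gives 21 > 0. Violating.
Others bid (4, 4, 4, 26): truth gives 0; bid 28 gives 21 > 0. Violating.
Others bid (4, 4, 11, 25): truth gives 0; bid 26 gives 14 > 0. Violating.
Others bid (4, 4, 11, 26): truth gives 0; bid 28 gives 14 > 0. Violating.
Others bid (4, 4, 4, 4): truth gives 21; no alternative beats it.
Others bid (4, 4, 4, 11): truth gives 21; no alternative beats it.
(Checking all 625 profiles: 64 have a profitable deviation, 561 do not.)

64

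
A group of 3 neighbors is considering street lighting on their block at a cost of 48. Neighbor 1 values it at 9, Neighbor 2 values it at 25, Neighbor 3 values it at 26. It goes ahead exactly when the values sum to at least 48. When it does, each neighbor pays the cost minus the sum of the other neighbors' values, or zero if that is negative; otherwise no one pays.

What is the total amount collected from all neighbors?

Total value 60 ≥ cost 48, so it is built.
Neighbor 1: others sum to 51; max(0, 48 - 51) = 0.
Neighbor 2: others sum to 35; max(0, 48 - 35) = 13.
Neighbor 3: others sum to 34; max(0, 48 - 34) = 14.
Total collected = 0 + 13 + 14 = 27.

27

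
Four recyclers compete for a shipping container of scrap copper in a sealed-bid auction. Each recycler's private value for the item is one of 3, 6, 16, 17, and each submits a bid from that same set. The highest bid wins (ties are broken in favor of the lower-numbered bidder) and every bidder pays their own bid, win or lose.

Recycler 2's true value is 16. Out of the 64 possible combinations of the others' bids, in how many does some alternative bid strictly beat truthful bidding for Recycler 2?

50

Others bid (3, 3, 3): truth gives 0; bid 6 gives 10 > 0. Violating.
Others bid (3, 3, 6): truth gives 0; bid 6 gives 10 > 0. Violating.
Others bid (3, 3, 17): truth gives -16; bid 17 gives -1 > -16. Violating.
Others bid (3, 6, 3): truth gives 0; bid 6 gives 10 > 0. Violating.
Others bid (3, 3, 16): truth gives 0; no alternative beats it.
Others bid (3, 6, 16): truth gives 0; no alternative beats it.
(Checking all 64 profiles: 50 have a profitable deviation, 14 do not.)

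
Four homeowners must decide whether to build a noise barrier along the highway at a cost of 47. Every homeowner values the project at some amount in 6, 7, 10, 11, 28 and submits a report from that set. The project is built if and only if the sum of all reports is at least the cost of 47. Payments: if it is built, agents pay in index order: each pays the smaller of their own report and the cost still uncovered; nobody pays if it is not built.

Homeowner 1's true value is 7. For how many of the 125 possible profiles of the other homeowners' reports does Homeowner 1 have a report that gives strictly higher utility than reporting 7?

Others report (6, 7, 28): truth gives 0; report 6 gives 1 > 0. Violating.
Others report (6, 10, 28): truth gives 0; report 6 gives 1 > 0. Violating.
Others report (6, 11, 28): truth gives 0; report 6 gives 1 > 0. Violating.
Others report (6, 28, 7): truth gives 0; report 6 gives 1 > 0. Violating.
Others report (6, 6, 6): truth gives 0; no alternative beats it.
Others report (6, 6, 7): truth gives 0; no alternative beats it.
(Checking all 125 profiles: 58 have a profitable deviation, 67 do not.)

58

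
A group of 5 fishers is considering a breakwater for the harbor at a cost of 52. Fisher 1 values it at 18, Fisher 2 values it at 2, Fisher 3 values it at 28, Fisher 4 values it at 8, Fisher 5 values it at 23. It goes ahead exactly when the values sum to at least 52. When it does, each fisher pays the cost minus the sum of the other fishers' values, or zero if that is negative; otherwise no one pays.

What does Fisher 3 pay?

Total value 79 ≥ cost 52, so the project is built.
The other fishers' values sum to 51.
Cost minus that sum is 52 - 51 = 1.

1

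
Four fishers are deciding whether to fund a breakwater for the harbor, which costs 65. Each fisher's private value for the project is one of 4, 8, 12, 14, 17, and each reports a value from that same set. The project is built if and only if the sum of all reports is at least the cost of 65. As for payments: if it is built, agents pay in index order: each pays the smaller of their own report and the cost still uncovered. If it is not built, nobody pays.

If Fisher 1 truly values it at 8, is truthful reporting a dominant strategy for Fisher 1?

Check each profile of the others' reports and compare truth against every alternative report.
Others report (4, 4, 4): truth gives 0, best alternative gives 0.
Others report (4, 4, 8): truth gives 0, best alternative gives 0.
Others report (4, 4, 12): truth gives 0, best alternative gives 0.
Others report (4, 4, 14): truth gives 0, best alternative gives 0.
Others report (4, 4, 17): truth gives 0, best alternative gives 0.
Others report (4, 8, 4): truth gives 0, best alternative gives 0.
(Remaining 119 profiles checked similarly; truth is weakly best in each.)
In every case the truthful report is at least as good as any alternative, so it is a dominant strategy.

Yes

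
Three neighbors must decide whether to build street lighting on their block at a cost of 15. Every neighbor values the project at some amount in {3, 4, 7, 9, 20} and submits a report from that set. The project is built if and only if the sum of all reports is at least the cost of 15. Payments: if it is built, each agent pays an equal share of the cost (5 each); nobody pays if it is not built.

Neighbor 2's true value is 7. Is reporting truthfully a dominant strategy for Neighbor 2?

No

Consider the case where Neighbor 1 reports 3 and Neighbor 3 reports 3.
Truthful report 7: project not built, utility 0.
Report 9 instead: project built, pays 5, utility 7 - 5 = 2.
Since 2 > 0, reporting 9 is strictly better here, so truthful reporting is not dominant.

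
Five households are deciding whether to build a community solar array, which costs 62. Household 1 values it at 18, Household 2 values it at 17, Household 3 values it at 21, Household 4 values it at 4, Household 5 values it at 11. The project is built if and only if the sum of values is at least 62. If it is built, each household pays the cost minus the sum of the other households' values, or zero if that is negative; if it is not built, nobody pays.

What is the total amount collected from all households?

Total value 71 ≥ cost 62, so it is built.
Household 1: others sum to 53; max(0, 62 - 53) = 9.
Household 2: others sum to 54; max(0, 62 - 54) = 8.
Household 3: others sum to 50; max(0, 62 - 50) = 12.
Household 4: others sum to 67; max(0, 62 - 67) = 0.
Household 5: others sum to 60; max(0, 62 - 60) = 2.
Total collected = 9 + 8 + 12 + 0 + 2 = 31.

31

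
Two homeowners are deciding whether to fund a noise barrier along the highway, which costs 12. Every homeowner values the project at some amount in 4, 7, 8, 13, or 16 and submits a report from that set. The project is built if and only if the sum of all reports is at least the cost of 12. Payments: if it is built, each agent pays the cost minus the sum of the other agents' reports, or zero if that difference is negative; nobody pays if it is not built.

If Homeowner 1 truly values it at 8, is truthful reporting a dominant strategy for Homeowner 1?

Check each profile of the others' reports and compare truth against every alternative report.
Others report (13): truth gives 8, best alternative gives 8.
Others report (16): truth gives 8, best alternative gives 8.
Others report (8): truth gives 4, best alternative gives 4.
Others report (7): truth gives 3, best alternative gives 3.
Others report (4): truth gives 0, best alternative gives 0.
In every case the truthful report is at least as good as any alternative, so it is a dominant strategy.

Yes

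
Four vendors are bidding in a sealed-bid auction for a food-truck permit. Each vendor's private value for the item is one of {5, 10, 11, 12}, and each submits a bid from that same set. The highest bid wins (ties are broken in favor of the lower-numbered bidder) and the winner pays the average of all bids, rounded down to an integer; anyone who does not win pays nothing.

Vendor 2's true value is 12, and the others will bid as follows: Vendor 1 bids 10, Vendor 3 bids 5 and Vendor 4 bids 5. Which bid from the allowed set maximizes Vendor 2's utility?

Bid 5: loses, pays 0, utility 0.
Bid 10: loses, pays 0, utility 0.
Bid 11: wins, pays 7, utility 12 - 7 = 5.
Bid 12: wins, pays 8, utility 12 - 8 = 4.
The best choice is 11 with utility 5.

11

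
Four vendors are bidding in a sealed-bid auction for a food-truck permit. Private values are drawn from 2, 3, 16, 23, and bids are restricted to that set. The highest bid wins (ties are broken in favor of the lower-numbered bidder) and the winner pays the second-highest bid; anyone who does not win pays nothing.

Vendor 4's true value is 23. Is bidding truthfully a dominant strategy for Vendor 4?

Yes

Check each profile of the others' bids and compare truth against every alternative bid.
Others bid (2, 2, 16): truth gives 7, best alternative gives 0.
Others bid (2, 3, 16): truth gives 7, best alternative gives 0.
Others bid (2, 16, 2): truth gives 7, best alternative gives 0.
Others bid (2, 16, 3): truth gives 7, best alternative gives 0.
Others bid (2, 16, 16): truth gives 7, best alternative gives 0.
Others bid (3, 2, 16): truth gives 7, best alternative gives 0.
(Remaining 58 profiles checked similarly; truth is weakly best in each.)
In every case the truthful bid is at least as good as any alternative, so it is a dominant strategy.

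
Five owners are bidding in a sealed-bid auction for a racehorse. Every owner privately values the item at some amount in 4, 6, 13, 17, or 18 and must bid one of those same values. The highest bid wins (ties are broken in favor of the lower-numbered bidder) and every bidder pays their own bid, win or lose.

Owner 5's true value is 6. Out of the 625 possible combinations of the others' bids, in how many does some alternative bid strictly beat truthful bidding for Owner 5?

Others bid (4, 4, 4, 6): truth gives -6; bid 4 gives -4 > -6. Violating.
Others bid (4, 4, 4, 13): truth gives -6; bid 4 gives -4 > -6. Violating.
Others bid (4, 4, 4, 17): truth gives -6; bid 4 gives -4 > -6. Violating.
Others bid (4, 4, 4, 18): truth gives -6; bid 4 gives -4 > -6. Violating.
Others bid (4, 4, 4, 4): truth gives 0; no alternative beats it.
(Checking all 625 profiles: 624 have a profitable deviation, 1 does not.)

624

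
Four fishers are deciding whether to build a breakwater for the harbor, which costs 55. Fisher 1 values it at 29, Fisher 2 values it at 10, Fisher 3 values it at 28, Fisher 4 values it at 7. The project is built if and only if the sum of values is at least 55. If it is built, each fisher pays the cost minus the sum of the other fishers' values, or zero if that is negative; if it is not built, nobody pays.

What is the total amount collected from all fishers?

19

Total value 74 ≥ cost 55, so it is built.
Fisher 1: others sum to 45; max(0, 55 - 45) = 10.
Fisher 2: others sum to 64; max(0, 55 - 64) = 0.
Fisher 3: others sum to 46; max(0, 55 - 46) = 9.
Fisher 4: others sum to 67; max(0, 55 - 67) = 0.
Total collected = 10 + 0 + 9 + 0 = 19.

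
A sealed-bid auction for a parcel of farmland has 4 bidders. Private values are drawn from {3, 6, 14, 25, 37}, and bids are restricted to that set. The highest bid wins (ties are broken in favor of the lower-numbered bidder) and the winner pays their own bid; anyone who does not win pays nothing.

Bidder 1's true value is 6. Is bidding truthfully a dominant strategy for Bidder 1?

No

Consider the case where Bidder 2 bids 3, Bidder 3 bids 3 and Bidder 4 bids 3.
Truthful bid 6: wins, pays 6, utility 6 - 6 = 0.
Bid 3 instead: wins, pays 3, utility 6 - 3 = 3.
Since 3 > 0, bidding 3 is strictly better here, so truthful bidding is not dominant.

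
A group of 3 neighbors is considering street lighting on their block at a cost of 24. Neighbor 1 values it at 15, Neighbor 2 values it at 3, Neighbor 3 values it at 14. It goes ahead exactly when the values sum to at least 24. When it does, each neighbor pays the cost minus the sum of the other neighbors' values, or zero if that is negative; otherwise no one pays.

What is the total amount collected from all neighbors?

Total value 32 ≥ cost 24, so it is built.
Neighbor 1: others sum to 17; max(0, 24 - 17) = 7.
Neighbor 2: others sum to 29; max(0, 24 - 29) = 0.
Neighbor 3: others sum to 18; max(0, 24 - 18) = 6.
Total collected = 7 + 0 + 6 = 13.

13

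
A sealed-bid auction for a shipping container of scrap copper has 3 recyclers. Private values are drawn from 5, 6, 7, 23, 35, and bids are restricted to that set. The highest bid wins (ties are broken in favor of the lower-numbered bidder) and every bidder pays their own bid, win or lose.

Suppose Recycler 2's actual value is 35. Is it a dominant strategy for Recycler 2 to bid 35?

Consider the case where Recycler 1 bids 5 and Recycler 3 bids 5.
Truthful bid 35: wins, pays 35, utility 35 - 35 = 0.
Bid 6 instead: wins, pays 6, utility 35 - 6 = 29.
Since 29 > 0, bidding 6 is strictly better here, so truthful bidding is not dominant.

No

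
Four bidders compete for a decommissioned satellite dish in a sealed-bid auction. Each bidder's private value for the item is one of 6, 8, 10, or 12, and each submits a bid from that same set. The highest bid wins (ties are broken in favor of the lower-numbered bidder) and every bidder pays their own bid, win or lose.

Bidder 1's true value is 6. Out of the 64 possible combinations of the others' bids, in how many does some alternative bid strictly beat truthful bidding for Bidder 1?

Others bid (6, 6, 8): truth gives -6; bid 8 gives -2 > -6. Violating.
Others bid (6, 6, 10): truth gives -6; bid 10 gives -4 > -6. Violating.
Others bid (6, 8, 6): truth gives -6; bid 8 gives -2 > -6. Violating.
Others bid (6, 8, 8): truth gives -6; bid 8 gives -2 > -6. Violating.
Others bid (6, 6, 6): truth gives 0; no alternative beats it.
Others bid (6, 6, 12): truth gives -6; no alternative beats it.
(Checking all 64 profiles: 26 have a profitable deviation, 38 do not.)

26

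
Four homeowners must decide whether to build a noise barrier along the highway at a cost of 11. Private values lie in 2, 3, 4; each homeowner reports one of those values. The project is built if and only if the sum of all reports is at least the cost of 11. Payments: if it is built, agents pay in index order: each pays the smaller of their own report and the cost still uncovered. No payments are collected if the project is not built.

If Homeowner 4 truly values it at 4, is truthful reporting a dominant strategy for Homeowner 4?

Check each profile of the others' reports and compare truth against every alternative report.
Others report (3, 4, 4): truth gives 4, best alternative gives 4.
Others report (4, 3, 4): truth gives 4, best alternative gives 4.
Others report (4, 4, 3): truth gives 4, best alternative gives 4.
Others report (4, 4, 4): truth gives 4, best alternative gives 4.
Others report (2, 4, 4): truth gives 3, best alternative gives 3.
Others report (3, 3, 4): truth gives 3, best alternative gives 3.
(Remaining 21 profiles checked similarly; truth is weakly best in each.)
In every case the truthful report is at least as good as any alternative, so it is a dominant strategy.

Yes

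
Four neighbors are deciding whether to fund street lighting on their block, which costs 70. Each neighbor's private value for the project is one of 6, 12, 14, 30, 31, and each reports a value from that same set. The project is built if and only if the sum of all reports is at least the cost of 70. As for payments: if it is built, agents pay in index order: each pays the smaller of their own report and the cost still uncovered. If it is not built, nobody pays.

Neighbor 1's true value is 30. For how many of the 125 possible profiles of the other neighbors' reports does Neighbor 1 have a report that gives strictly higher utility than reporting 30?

Others report (6, 30, 30): truth gives 0; report 6 gives 24 > 0. Violating.
Others report (6, 30, 31): truth gives 0; report 6 gives 24 > 0. Violating.
Others report (6, 31, 30): truth gives 0; report 6 gives 24 > 0. Violating.
Others report (6, 31, 31): truth gives 0; report 6 gives 24 > 0. Violating.
Others report (6, 6, 6): truth gives 0; no alternative beats it.
Others report (6, 6, 12): truth gives 0; no alternative beats it.
(Checking all 125 profiles: 62 have a profitable deviation, 63 do not.)

62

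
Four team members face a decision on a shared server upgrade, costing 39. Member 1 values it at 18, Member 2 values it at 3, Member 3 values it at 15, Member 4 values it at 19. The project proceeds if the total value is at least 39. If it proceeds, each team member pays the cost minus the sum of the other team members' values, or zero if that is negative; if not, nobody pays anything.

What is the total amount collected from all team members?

Total value 55 ≥ cost 39, so it is built.
Member 1: others sum to 37; max(0, 39 - 37) = 2.
Member 2: others sum to 52; max(0, 39 - 52) = 0.
Member 3: others sum to 40; max(0, 39 - 40) = 0.
Member 4: others sum to 36; max(0, 39 - 36) = 3.
Total collected = 2 + 0 + 0 + 3 = 5.

5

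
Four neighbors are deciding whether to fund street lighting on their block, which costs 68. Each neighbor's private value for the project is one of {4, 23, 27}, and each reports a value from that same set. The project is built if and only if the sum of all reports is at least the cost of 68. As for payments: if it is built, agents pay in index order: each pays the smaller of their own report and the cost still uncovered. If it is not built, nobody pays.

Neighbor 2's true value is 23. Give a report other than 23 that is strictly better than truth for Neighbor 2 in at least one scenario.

4

Suppose Neighbor 1 reports 23, Neighbor 3 reports 23 and Neighbor 4 reports 23.
Report 23: project built, pays 23, utility 23 - 23 = 0.
Report 4: project built, pays 4, utility 23 - 4 = 19.
So reporting 4 beats truth here (19 > 0).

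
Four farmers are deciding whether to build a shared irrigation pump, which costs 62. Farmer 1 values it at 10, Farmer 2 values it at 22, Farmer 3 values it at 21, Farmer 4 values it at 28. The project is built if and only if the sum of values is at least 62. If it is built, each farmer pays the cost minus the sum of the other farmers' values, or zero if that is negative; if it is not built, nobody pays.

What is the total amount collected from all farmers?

Total value 81 ≥ cost 62, so it is built.
Farmer 1: others sum to 71; max(0, 62 - 71) = 0.
Farmer 2: others sum to 59; max(0, 62 - 59) = 3.
Farmer 3: others sum to 60; max(0, 62 - 60) = 2.
Farmer 4: others sum to 53; max(0, 62 - 53) = 9.
Total collected = 0 + 3 + 2 + 9 = 14.

14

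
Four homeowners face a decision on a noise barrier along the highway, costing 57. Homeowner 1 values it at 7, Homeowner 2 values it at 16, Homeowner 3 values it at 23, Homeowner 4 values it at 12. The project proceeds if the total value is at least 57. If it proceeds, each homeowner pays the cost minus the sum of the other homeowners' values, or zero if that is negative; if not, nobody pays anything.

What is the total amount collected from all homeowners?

Total value 58 ≥ cost 57, so it is built.
Homeowner 1: others sum to 51; max(0, 57 - 51) = 6.
Homeowner 2: others sum to 42; max(0, 57 - 42) = 15.
Homeowner 3: others sum to 35; max(0, 57 - 35) = 22.
Homeowner 4: others sum to 46; max(0, 57 - 46) = 11.
Total collected = 6 + 15 + 22 + 11 = 54.

54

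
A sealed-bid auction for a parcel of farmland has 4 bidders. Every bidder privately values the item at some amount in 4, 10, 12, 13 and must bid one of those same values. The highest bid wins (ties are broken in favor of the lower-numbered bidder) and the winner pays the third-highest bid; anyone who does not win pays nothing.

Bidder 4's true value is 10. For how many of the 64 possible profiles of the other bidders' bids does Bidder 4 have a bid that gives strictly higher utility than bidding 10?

6

Others bid (4, 4, 10): truth gives 0; bid 12 gives 6 > 0. Violating.
Others bid (4, 4, 12): truth gives 0; bid 13 gives 6 > 0. Violating.
Others bid (4, 10, 4): truth gives 0; bid 12 gives 6 > 0. Violating.
Others bid (4, 12, 4): truth gives 0; bid 13 gives 6 > 0. Violating.
Others bid (4, 4, 4): truth gives 6; no alternative beats it.
Others bid (4, 4, 13): truth gives 0; no alternative beats it.
(Checking all 64 profiles: 6 have a profitable deviation, 58 do not.)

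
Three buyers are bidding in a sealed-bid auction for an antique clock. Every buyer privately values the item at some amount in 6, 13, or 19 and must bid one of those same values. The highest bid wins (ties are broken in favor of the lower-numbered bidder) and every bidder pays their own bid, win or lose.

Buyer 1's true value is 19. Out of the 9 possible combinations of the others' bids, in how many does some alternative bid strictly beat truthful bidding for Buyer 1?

4

Others bid (6, 6): truth gives 0; bid 6 gives 13 > 0. Violating.
Others bid (6, 13): truth gives 0; bid 13 gives 6 > 0. Violating.
Others bid (13, 6): truth gives 0; bid 13 gives 6 > 0. Violating.
Others bid (13, 13): truth gives 0; bid 13 gives 6 > 0. Violating.
Others bid (6, 19): truth gives 0; no alternative beats it.
Others bid (13, 19): truth gives 0; no alternative beats it.
(Checking all 9 profiles: 4 have a profitable deviation, 5 do not.)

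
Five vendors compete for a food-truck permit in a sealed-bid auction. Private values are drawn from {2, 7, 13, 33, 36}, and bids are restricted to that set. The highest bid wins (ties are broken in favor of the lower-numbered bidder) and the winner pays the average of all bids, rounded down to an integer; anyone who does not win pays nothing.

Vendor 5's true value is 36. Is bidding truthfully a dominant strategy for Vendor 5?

No

Consider the case where Vendor 1 bids 2, Vendor 2 bids 2, Vendor 3 bids 2 and Vendor 4 bids 2.
Truthful bid 36: wins, pays 8, utility 36 - 8 = 28.
Bid 7 instead: wins, pays 3, utility 36 - 3 = 33.
Since 33 > 28, bidding 7 is strictly better here, so truthful bidding is not dominant.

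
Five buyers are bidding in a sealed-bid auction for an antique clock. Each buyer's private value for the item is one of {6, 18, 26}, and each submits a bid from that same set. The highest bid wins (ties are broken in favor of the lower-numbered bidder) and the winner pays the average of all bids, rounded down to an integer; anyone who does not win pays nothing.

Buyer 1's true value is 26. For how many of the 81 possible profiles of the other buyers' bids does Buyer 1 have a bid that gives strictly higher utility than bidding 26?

Others bid (6, 6, 6, 6): truth gives 16; bid 6 gives 20 > 16. Violating.
Others bid (6, 6, 6, 18): truth gives 14; bid 18 gives 16 > 14. Violating.
Others bid (6, 6, 18, 6): truth gives 14; bid 18 gives 16 > 14. Violating.
Others bid (6, 6, 18, 18): truth gives 12; bid 18 gives 13 > 12. Violating.
Others bid (6, 6, 6, 26): truth gives 12; no alternative beats it.
Others bid (6, 6, 18, 26): truth gives 10; no alternative beats it.
(Checking all 81 profiles: 16 have a profitable deviation, 65 do not.)

16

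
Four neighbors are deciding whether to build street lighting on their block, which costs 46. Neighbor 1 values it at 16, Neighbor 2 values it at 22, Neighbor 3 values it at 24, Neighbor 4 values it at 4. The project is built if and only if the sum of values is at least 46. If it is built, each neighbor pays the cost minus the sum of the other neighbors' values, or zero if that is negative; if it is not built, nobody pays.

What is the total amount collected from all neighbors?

6

Total value 66 ≥ cost 46, so it is built.
Neighbor 1: others sum to 50; max(0, 46 - 50) = 0.
Neighbor 2: others sum to 44; max(0, 46 - 44) = 2.
Neighbor 3: others sum to 42; max(0, 46 - 42) = 4.
Neighbor 4: others sum to 62; max(0, 46 - 62) = 0.
Total collected = 0 + 2 + 4 + 0 = 6.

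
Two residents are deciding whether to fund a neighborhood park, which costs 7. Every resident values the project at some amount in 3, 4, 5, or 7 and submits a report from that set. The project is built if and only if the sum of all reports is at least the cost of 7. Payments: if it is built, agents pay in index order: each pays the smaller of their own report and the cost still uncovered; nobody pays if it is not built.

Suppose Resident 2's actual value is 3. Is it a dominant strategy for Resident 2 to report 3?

Check each profile of the others' reports and compare truth against every alternative report.
Others report (3): truth gives 0, best alternative gives -1.
Others report (7): truth gives 3, best alternative gives 3.
Others report (5): truth gives 1, best alternative gives 1.
Others report (4): truth gives 0, best alternative gives 0.
In every case the truthful report is at least as good as any alternative, so it is a dominant strategy.

Yes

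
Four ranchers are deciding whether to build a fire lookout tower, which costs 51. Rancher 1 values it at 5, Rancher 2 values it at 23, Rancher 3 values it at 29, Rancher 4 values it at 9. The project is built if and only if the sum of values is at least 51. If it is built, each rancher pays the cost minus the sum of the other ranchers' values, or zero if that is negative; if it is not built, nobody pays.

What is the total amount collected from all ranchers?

Total value 66 ≥ cost 51, so it is built.
Rancher 1: others sum to 61; max(0, 51 - 61) = 0.
Rancher 2: others sum to 43; max(0, 51 - 43) = 8.
Rancher 3: others sum to 37; max(0, 51 - 37) = 14.
Rancher 4: others sum to 57; max(0, 51 - 57) = 0.
Total collected = 0 + 8 + 14 + 0 = 22.

22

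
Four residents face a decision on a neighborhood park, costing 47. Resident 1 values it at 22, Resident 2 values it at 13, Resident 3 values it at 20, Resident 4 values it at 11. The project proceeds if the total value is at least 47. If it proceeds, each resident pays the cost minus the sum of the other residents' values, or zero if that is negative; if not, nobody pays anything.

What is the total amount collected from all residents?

4

Total value 66 ≥ cost 47, so it is built.
Resident 1: others sum to 44; max(0, 47 - 44) = 3.
Resident 2: others sum to 53; max(0, 47 - 53) = 0.
Resident 3: others sum to 46; max(0, 47 - 46) = 1.
Resident 4: others sum to 55; max(0, 47 - 55) = 0.
Total collected = 3 + 0 + 1 + 0 = 4.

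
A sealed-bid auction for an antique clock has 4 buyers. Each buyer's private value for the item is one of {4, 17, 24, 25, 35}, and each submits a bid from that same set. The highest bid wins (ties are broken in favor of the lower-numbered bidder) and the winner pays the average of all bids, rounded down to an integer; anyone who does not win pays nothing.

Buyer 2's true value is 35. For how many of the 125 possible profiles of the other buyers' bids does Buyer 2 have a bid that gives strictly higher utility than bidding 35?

Others bid (4, 4, 4): truth gives 24; bid 17 gives 28 > 24. Violating.
Others bid (4, 4, 17): truth gives 20; bid 17 gives 25 > 20. Violating.
Others bid (4, 4, 24): truth gives 19; bid 24 gives 21 > 19. Violating.
Others bid (4, 4, 25): truth gives 18; bid 25 gives 21 > 18. Violating.
Others bid (4, 4, 35): truth gives 16; no alternative beats it.
Others bid (4, 17, 35): truth gives 13; no alternative beats it.
(Checking all 125 profiles: 48 have a profitable deviation, 77 do not.)

48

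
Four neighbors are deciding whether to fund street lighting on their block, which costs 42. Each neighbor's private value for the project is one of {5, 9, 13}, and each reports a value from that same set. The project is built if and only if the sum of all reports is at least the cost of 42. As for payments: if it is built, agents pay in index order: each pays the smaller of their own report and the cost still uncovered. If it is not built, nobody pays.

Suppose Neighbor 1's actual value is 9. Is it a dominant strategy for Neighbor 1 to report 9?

Consider the case where Neighbor 2 reports 13, Neighbor 3 reports 13 and Neighbor 4 reports 13.
Truthful report 9: project built, pays 9, utility 9 - 9 = 0.
Report 5 instead: project built, pays 5, utility 9 - 5 = 4.
Since 4 > 0, reporting 5 is strictly better here, so truthful reporting is not dominant.

No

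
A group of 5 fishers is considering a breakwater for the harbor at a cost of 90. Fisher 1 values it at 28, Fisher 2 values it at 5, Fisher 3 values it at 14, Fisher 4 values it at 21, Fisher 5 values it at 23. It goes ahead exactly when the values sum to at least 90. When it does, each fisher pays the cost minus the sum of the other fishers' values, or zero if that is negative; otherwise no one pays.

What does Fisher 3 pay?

13

Total value 91 ≥ cost 90, so the project is built.
The other fishers' values sum to 77.
Cost minus that sum is 90 - 77 = 13.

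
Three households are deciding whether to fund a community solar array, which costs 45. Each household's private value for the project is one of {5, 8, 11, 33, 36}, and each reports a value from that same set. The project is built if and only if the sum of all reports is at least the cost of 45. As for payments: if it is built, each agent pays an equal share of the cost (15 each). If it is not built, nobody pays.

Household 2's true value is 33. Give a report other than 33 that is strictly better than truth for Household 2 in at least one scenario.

Suppose Household 1 reports 5 and Household 3 reports 5.
Report 33: project not built, utility 0.
Report 36: project built, pays 15, utility 33 - 15 = 18.
So reporting 36 beats truth here (18 > 0).

36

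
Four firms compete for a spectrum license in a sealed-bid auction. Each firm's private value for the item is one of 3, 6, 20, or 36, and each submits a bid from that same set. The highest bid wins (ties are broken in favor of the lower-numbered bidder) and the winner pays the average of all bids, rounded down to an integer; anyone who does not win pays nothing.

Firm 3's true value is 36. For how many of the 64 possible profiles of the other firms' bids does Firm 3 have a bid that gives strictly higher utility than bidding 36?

Others bid (3, 3, 3): truth gives 25; bid 6 gives 33 > 25. Violating.
Others bid (3, 3, 6): truth gives 24; bid 6 gives 32 > 24. Violating.
Others bid (3, 3, 20): truth gives 21; bid 20 gives 25 > 21. Violating.
Others bid (3, 6, 3): truth gives 24; bid 20 gives 28 > 24. Violating.
Others bid (3, 3, 36): truth gives 17; no alternative beats it.
Others bid (3, 6, 36): truth gives 16; no alternative beats it.
(Checking all 64 profiles: 12 have a profitable deviation, 52 do not.)

12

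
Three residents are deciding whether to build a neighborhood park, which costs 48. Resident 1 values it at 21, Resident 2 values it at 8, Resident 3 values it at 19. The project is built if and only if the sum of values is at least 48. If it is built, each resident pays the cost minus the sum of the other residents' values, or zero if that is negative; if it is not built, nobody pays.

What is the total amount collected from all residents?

48

Total value 48 ≥ cost 48, so it is built.
Resident 1: others sum to 27; max(0, 48 - 27) = 21.
Resident 2: others sum to 40; max(0, 48 - 40) = 8.
Resident 3: others sum to 29; max(0, 48 - 29) = 19.
Total collected = 21 + 8 + 19 = 48.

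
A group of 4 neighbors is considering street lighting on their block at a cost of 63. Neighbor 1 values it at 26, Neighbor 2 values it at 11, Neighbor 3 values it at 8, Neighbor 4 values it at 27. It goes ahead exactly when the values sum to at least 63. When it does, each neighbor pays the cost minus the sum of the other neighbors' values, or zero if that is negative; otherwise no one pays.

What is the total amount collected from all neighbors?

37

Total value 72 ≥ cost 63, so it is built.
Neighbor 1: others sum to 46; max(0, 63 - 46) = 17.
Neighbor 2: others sum to 61; max(0, 63 - 61) = 2.
Neighbor 3: others sum to 64; max(0, 63 - 64) = 0.
Neighbor 4: others sum to 45; max(0, 63 - 45) = 18.
Total collected = 17 + 2 + 0 + 18 = 37.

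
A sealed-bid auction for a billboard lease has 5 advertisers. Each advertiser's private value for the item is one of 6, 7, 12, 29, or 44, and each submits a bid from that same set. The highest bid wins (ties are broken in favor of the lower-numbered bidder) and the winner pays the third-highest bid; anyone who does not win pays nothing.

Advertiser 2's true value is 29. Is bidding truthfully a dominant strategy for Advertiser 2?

No

Consider the case where Advertiser 1 bids 6, Advertiser 3 bids 6, Advertiser 4 bids 6 and Advertiser 5 bids 44.
Truthful bid 29: loses, pays 0, utility 0.
Bid 44 instead: wins, pays 6, utility 29 - 6 = 23.
Since 23 > 0, bidding 44 is strictly better here, so truthful bidding is not dominant.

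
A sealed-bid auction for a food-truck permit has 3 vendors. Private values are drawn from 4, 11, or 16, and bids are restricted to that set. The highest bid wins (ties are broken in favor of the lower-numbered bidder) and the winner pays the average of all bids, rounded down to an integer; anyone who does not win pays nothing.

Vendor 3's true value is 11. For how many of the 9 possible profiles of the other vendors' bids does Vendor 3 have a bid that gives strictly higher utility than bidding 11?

2

Others bid (4, 11): truth gives 0; bid 16 gives 1 > 0. Violating.
Others bid (11, 4): truth gives 0; bid 16 gives 1 > 0. Violating.
Others bid (4, 4): truth gives 5; no alternative beats it.
Others bid (4, 16): truth gives 0; no alternative beats it.
(Checking all 9 profiles: 2 have a profitable deviation, 7 do not.)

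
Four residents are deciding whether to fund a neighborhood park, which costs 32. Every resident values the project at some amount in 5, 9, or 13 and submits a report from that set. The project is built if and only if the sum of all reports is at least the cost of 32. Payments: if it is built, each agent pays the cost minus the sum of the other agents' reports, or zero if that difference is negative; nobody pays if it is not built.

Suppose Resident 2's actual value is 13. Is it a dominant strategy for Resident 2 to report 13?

Yes

Check each profile of the others' reports and compare truth against every alternative report.
Others report (9, 13, 13): truth gives 13, best alternative gives 13.
Others report (13, 9, 13): truth gives 13, best alternative gives 13.
Others report (13, 13, 9): truth gives 13, best alternative gives 13.
Others report (13, 13, 13): truth gives 13, best alternative gives 13.
Others report (5, 13, 13): truth gives 12, best alternative gives 12.
Others report (9, 9, 13): truth gives 12, best alternative gives 12.
(Remaining 21 profiles checked similarly; truth is weakly best in each.)
In every case the truthful report is at least as good as any alternative, so it is a dominant strategy.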